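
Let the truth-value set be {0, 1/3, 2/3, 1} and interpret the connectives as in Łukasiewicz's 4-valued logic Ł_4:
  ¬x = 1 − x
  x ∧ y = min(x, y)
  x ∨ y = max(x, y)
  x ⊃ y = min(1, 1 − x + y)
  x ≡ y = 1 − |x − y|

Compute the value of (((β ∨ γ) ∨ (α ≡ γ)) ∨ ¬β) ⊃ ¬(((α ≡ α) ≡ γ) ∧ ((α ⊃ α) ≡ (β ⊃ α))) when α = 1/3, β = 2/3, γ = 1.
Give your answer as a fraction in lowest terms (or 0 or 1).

β ∨ γ = 2/3 ∨ 1 = 1
α ≡ γ = 1/3 ≡ 1 = 1/3
(β ∨ γ) ∨ (α ≡ γ) = 1 ∨ 1/3 = 1
¬β = ¬2/3 = 1/3
((β ∨ γ) ∨ (α ≡ γ)) ∨ ¬β = 1 ∨ 1/3 = 1
α ≡ α = 1/3 ≡ 1/3 = 1
(α ≡ α) ≡ γ = 1 ≡ 1 = 1
α ⊃ α = 1/3 ⊃ 1/3 = 1
β ⊃ α = 2/3 ⊃ 1/3 = 2/3
(α ⊃ α) ≡ (β ⊃ α) = 1 ≡ 2/3 = 2/3
((α ≡ α) ≡ γ) ∧ ((α ⊃ α) ≡ (β ⊃ α)) = 1 ∧ 2/3 = 2/3
¬(((α ≡ α) ≡ γ) ∧ ((α ⊃ α) ≡ (β ⊃ α))) = ¬2/3 = 1/3
(((β ∨ γ) ∨ (α ≡ γ)) ∨ ¬β) ⊃ ¬(((α ≡ α) ≡ γ) ∧ ((α ⊃ α) ≡ (β ⊃ α))) = 1 ⊃ 1/3 = 1/3

1/3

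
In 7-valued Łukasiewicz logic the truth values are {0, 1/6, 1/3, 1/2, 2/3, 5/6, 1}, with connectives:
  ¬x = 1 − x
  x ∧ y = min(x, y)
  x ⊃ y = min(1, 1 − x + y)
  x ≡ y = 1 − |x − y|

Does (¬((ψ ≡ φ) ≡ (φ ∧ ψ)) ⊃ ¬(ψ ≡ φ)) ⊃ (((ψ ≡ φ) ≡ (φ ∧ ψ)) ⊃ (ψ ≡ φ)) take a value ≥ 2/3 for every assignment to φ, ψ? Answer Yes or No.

No

Counterexample: take φ = 0, ψ = 5/6.
ψ ≡ φ = 5/6 ≡ 0 = 1/6
φ ∧ ψ = 0 ∧ 5/6 = 0
(ψ ≡ φ) ≡ (φ ∧ ψ) = 1/6 ≡ 0 = 5/6
¬((ψ ≡ φ) ≡ (φ ∧ ψ)) = ¬5/6 = 1/6
ψ ≡ φ = 5/6 ≡ 0 = 1/6
¬(ψ ≡ φ) = ¬1/6 = 5/6
¬((ψ ≡ φ) ≡ (φ ∧ ψ)) ⊃ ¬(ψ ≡ φ) = 1/6 ⊃ 5/6 = 1
ψ ≡ φ = 5/6 ≡ 0 = 1/6
φ ∧ ψ = 0 ∧ 5/6 = 0
(ψ ≡ φ) ≡ (φ ∧ ψ) = 1/6 ≡ 0 = 5/6
ψ ≡ φ = 5/6 ≡ 0 = 1/6
((ψ ≡ φ) ≡ (φ ∧ ψ)) ⊃ (ψ ≡ φ) = 5/6 ⊃ 1/6 = 1/3
(¬((ψ ≡ φ) ≡ (φ ∧ ψ)) ⊃ ¬(ψ ≡ φ)) ⊃ (((ψ ≡ φ) ≡ (φ ∧ ψ)) ⊃ (ψ ≡ φ)) = 1 ⊃ 1/3 = 1/3
This gives 1/3, which is below 2/3.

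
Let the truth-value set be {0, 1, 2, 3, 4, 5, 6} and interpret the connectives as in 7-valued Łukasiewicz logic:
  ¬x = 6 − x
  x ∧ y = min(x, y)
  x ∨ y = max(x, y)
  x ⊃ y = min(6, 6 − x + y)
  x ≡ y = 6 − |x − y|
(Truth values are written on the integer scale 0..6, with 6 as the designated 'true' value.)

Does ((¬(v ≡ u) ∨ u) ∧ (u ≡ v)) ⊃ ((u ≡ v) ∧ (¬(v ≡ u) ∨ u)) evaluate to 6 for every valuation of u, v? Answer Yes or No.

At u = 4, v = 6, for instance:
v ≡ u = 6 ≡ 4 = 4
¬(v ≡ u) = ¬4 = 2
¬(v ≡ u) ∨ u = 2 ∨ 4 = 4
u ≡ v = 4 ≡ 6 = 4
(¬(v ≡ u) ∨ u) ∧ (u ≡ v) = 4 ∧ 4 = 4
(u ≡ v) ∧ (¬(v ≡ u) ∨ u) = 4 ∧ 4 = 4
((¬(v ≡ u) ∨ u) ∧ (u ≡ v)) ⊃ ((u ≡ v) ∧ (¬(v ≡ u) ∨ u)) = 4 ⊃ 4 = 6
and checking the remaining 48 assignments likewise gives ≥ 6 in every case.

Yes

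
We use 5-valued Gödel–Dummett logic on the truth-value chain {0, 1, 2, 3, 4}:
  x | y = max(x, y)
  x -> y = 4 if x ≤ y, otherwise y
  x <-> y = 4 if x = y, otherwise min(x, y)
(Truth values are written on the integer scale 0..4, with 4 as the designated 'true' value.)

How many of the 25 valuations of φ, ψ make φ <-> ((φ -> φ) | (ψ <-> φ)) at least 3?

10

value 4: 5 assignments (counts)
value 3: 5 assignments (counts)
value 2: 5 assignments
value 1: 5 assignments
value 0: 5 assignments
So 10 of the 25 assignments meet the threshold.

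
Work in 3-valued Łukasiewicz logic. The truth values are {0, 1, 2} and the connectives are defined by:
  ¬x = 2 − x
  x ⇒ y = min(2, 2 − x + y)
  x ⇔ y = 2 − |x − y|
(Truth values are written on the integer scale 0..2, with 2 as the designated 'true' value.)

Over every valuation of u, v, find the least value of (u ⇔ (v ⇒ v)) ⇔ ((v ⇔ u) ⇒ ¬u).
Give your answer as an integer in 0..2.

0

Take u = 0, v = 0:
v ⇒ v = 0 ⇒ 0 = 2
u ⇔ (v ⇒ v) = 0 ⇔ 2 = 0
v ⇔ u = 0 ⇔ 0 = 2
¬u = ¬0 = 2
(v ⇔ u) ⇒ ¬u = 2 ⇒ 2 = 2
(u ⇔ (v ⇒ v)) ⇔ ((v ⇔ u) ⇒ ¬u) = 0 ⇔ 2 = 0
No assignment yields a value below 0, so this is the minimum.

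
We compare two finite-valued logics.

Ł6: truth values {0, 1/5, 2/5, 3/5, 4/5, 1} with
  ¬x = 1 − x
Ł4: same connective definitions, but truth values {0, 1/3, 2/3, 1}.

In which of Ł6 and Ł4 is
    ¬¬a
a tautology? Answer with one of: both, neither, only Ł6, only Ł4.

neither

In Ł6: at a = 0 the value is 0 — not a tautology.
In Ł4: at a = 0 the value is 0 — not a tautology.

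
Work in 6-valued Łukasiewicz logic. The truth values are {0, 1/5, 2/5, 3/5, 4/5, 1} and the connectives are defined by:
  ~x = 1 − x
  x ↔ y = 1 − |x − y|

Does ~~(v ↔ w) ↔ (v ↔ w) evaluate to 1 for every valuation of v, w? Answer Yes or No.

Yes

At v = 3/5, w = 0, for instance:
v ↔ w = 3/5 ↔ 0 = 2/5
~(v ↔ w) = ~2/5 = 3/5
~~(v ↔ w) = ~3/5 = 2/5
~~(v ↔ w) ↔ (v ↔ w) = 2/5 ↔ 2/5 = 1
and checking the remaining 35 assignments likewise gives ≥ 1 in every case.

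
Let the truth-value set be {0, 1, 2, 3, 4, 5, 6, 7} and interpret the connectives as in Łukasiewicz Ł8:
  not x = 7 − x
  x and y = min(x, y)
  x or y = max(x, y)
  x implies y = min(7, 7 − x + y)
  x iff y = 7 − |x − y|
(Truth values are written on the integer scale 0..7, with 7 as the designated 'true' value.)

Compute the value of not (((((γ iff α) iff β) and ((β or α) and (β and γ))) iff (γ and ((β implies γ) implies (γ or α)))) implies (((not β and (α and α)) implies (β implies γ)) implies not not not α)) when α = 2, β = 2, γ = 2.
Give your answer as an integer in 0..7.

2

γ iff α = 2 iff 2 = 7
(γ iff α) iff β = 7 iff 2 = 2
β or α = 2 or 2 = 2
β and γ = 2 and 2 = 2
(β or α) and (β and γ) = 2 and 2 = 2
((γ iff α) iff β) and ((β or α) and (β and γ)) = 2 and 2 = 2
β implies γ = 2 implies 2 = 7
γ or α = 2 or 2 = 2
(β implies γ) implies (γ or α) = 7 implies 2 = 2
γ and ((β implies γ) implies (γ or α)) = 2 and 2 = 2
(((γ iff α) iff β) and ((β or α) and (β and γ))) iff (γ and ((β implies γ) implies (γ or α))) = 2 iff 2 = 7
not β = not 2 = 5
α and α = 2 and 2 = 2
not β and (α and α) = 5 and 2 = 2
β implies γ = 2 implies 2 = 7
(not β and (α and α)) implies (β implies γ) = 2 implies 7 = 7
not α = not 2 = 5
not not α = not 5 = 2
not not not α = not 2 = 5
((not β and (α and α)) implies (β implies γ)) implies not not not α = 7 implies 5 = 5
((((γ iff α) iff β) and ((β or α) and (β and γ))) iff (γ and ((β implies γ) implies (γ or α)))) implies (((not β and (α and α)) implies (β implies γ)) implies not not not α) = 7 implies 5 = 5
not (((((γ iff α) iff β) and ((β or α) and (β and γ))) iff (γ and ((β implies γ) implies (γ or α)))) implies (((not β and (α and α)) implies (β implies γ)) implies not not not α)) = not 5 = 2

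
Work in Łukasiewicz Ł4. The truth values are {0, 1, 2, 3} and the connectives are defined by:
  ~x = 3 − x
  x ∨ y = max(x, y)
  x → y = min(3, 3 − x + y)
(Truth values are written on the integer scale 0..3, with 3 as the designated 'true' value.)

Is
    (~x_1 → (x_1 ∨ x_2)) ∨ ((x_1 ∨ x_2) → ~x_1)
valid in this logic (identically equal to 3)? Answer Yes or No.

Yes

x_1 = 0, x_2 = 0 ↦ 3
x_1 = 0, x_2 = 1 ↦ 3
x_1 = 0, x_2 = 2 ↦ 3
x_1 = 0, x_2 = 3 ↦ 3
x_1 = 1, x_2 = 0 ↦ 3
x_1 = 1, x_2 = 1 ↦ 3
x_1 = 1, x_2 = 2 ↦ 3
x_1 = 1, x_2 = 3 ↦ 3
x_1 = 2, x_2 = 0 ↦ 3
x_1 = 2, x_2 = 1 ↦ 3
x_1 = 2, x_2 = 2 ↦ 3
x_1 = 2, x_2 = 3 ↦ 3
x_1 = 3, x_2 = 0 ↦ 3
x_1 = 3, x_2 = 1 ↦ 3
x_1 = 3, x_2 = 2 ↦ 3
x_1 = 3, x_2 = 3 ↦ 3
Every assignment gives a value ≥ 3.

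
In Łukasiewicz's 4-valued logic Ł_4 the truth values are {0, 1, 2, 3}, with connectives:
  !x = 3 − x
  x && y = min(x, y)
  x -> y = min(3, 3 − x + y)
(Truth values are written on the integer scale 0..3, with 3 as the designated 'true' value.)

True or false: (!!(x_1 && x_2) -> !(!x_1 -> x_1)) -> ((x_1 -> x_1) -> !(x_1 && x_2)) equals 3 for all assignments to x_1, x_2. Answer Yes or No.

No

Counterexample: take x_1 = 1, x_2 = 1.
x_1 && x_2 = 1 && 1 = 1
!(x_1 && x_2) = !1 = 2
!!(x_1 && x_2) = !2 = 1
!x_1 = !1 = 2
!x_1 -> x_1 = 2 -> 1 = 2
!(!x_1 -> x_1) = !2 = 1
!!(x_1 && x_2) -> !(!x_1 -> x_1) = 1 -> 1 = 3
x_1 -> x_1 = 1 -> 1 = 3
x_1 && x_2 = 1 && 1 = 1
!(x_1 && x_2) = !1 = 2
(x_1 -> x_1) -> !(x_1 && x_2) = 3 -> 2 = 2
(!!(x_1 && x_2) -> !(!x_1 -> x_1)) -> ((x_1 -> x_1) -> !(x_1 && x_2)) = 3 -> 2 = 2
This gives 2 ≠ 3.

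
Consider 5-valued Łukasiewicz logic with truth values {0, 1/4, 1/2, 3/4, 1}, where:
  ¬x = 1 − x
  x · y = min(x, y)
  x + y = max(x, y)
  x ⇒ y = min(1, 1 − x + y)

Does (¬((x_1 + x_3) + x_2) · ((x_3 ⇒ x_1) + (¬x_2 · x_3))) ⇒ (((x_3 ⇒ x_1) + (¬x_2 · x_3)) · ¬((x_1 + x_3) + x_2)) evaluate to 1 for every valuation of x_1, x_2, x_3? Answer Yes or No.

At x_1 = 1/2, x_2 = 3/4, x_3 = 0, for instance:
x_1 + x_3 = 1/2 + 0 = 1/2
(x_1 + x_3) + x_2 = 1/2 + 3/4 = 3/4
¬((x_1 + x_3) + x_2) = ¬3/4 = 1/4
x_3 ⇒ x_1 = 0 ⇒ 1/2 = 1
¬x_2 = ¬3/4 = 1/4
¬x_2 · x_3 = 1/4 · 0 = 0
(x_3 ⇒ x_1) + (¬x_2 · x_3) = 1 + 0 = 1
¬((x_1 + x_3) + x_2) · ((x_3 ⇒ x_1) + (¬x_2 · x_3)) = 1/4 · 1 = 1/4
((x_3 ⇒ x_1) + (¬x_2 · x_3)) · ¬((x_1 + x_3) + x_2) = 1 · 1/4 = 1/4
(¬((x_1 + x_3) + x_2) · ((x_3 ⇒ x_1) + (¬x_2 · x_3))) ⇒ (((x_3 ⇒ x_1) + (¬x_2 · x_3)) · ¬((x_1 + x_3) + x_2)) = 1/4 ⇒ 1/4 = 1
and checking the remaining 124 assignments likewise gives ≥ 1 in every case.

Yes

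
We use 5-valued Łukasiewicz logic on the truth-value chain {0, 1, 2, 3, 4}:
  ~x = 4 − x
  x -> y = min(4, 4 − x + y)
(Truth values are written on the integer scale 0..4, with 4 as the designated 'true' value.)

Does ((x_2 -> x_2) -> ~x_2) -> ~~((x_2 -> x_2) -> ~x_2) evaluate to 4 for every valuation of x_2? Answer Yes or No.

x_2 = 0 ↦ 4
x_2 = 1 ↦ 4
x_2 = 2 ↦ 4
x_2 = 3 ↦ 4
x_2 = 4 ↦ 4
Every assignment gives a value ≥ 4.

Yes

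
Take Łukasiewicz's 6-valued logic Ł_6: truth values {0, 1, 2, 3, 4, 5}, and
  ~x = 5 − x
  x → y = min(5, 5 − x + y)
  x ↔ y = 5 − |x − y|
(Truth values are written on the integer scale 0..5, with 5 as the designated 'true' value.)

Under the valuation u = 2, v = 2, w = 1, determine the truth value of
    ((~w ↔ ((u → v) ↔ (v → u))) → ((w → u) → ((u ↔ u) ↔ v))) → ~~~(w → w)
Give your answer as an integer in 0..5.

2

~w = ~1 = 4
u → v = 2 → 2 = 5
v → u = 2 → 2 = 5
(u → v) ↔ (v → u) = 5 ↔ 5 = 5
~w ↔ ((u → v) ↔ (v → u)) = 4 ↔ 5 = 4
w → u = 1 → 2 = 5
u ↔ u = 2 ↔ 2 = 5
(u ↔ u) ↔ v = 5 ↔ 2 = 2
(w → u) → ((u ↔ u) ↔ v) = 5 → 2 = 2
(~w ↔ ((u → v) ↔ (v → u))) → ((w → u) → ((u ↔ u) ↔ v)) = 4 → 2 = 3
w → w = 1 → 1 = 5
~(w → w) = ~5 = 0
~~(w → w) = ~0 = 5
~~~(w → w) = ~5 = 0
((~w ↔ ((u → v) ↔ (v → u))) → ((w → u) → ((u ↔ u) ↔ v))) → ~~~(w → w) = 3 → 0 = 2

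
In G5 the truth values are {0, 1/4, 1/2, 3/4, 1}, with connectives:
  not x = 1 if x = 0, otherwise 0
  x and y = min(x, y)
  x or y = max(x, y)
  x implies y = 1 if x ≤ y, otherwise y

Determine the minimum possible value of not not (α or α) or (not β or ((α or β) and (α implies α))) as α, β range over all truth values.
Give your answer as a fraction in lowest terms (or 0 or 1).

1/4

Take α = 0, β = 1/4:
α or α = 0 or 0 = 0
not (α or α) = not 0 = 1
not not (α or α) = not 1 = 0
not β = not 1/4 = 0
α or β = 0 or 1/4 = 1/4
α implies α = 0 implies 0 = 1
(α or β) and (α implies α) = 1/4 and 1 = 1/4
not β or ((α or β) and (α implies α)) = 0 or 1/4 = 1/4
not not (α or α) or (not β or ((α or β) and (α implies α))) = 0 or 1/4 = 1/4
No assignment yields a value below 1/4, so this is the minimum.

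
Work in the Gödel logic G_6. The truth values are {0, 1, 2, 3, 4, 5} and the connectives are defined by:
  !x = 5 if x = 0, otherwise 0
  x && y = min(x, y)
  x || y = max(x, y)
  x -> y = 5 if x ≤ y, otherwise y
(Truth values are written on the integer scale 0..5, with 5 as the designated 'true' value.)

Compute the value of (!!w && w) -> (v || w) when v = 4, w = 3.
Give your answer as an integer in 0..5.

!w = !3 = 0
!!w = !0 = 5
!!w && w = 5 && 3 = 3
v || w = 4 || 3 = 4
(!!w && w) -> (v || w) = 3 -> 4 = 5

5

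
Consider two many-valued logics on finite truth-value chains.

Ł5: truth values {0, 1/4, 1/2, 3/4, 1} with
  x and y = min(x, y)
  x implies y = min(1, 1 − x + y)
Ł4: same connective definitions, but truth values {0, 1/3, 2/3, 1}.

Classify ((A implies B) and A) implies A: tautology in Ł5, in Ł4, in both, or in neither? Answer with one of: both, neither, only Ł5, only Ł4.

both

In Ł5: every assignment gives 1 — tautology.
In Ł4: every assignment gives 1 — tautology.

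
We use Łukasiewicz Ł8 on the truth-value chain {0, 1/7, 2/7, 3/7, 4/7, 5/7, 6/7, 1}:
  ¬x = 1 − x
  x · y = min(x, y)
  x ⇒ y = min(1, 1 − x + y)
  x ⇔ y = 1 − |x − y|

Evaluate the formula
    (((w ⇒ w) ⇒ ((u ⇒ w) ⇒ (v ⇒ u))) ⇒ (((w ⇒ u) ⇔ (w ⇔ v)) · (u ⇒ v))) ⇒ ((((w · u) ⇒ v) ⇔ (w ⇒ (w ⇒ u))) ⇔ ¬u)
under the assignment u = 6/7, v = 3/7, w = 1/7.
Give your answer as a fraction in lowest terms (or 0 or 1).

4/7

w ⇒ w = 1/7 ⇒ 1/7 = 1
u ⇒ w = 6/7 ⇒ 1/7 = 2/7
v ⇒ u = 3/7 ⇒ 6/7 = 1
(u ⇒ w) ⇒ (v ⇒ u) = 2/7 ⇒ 1 = 1
(w ⇒ w) ⇒ ((u ⇒ w) ⇒ (v ⇒ u)) = 1 ⇒ 1 = 1
w ⇒ u = 1/7 ⇒ 6/7 = 1
w ⇔ v = 1/7 ⇔ 3/7 = 5/7
(w ⇒ u) ⇔ (w ⇔ v) = 1 ⇔ 5/7 = 5/7
u ⇒ v = 6/7 ⇒ 3/7 = 4/7
((w ⇒ u) ⇔ (w ⇔ v)) · (u ⇒ v) = 5/7 · 4/7 = 4/7
((w ⇒ w) ⇒ ((u ⇒ w) ⇒ (v ⇒ u))) ⇒ (((w ⇒ u) ⇔ (w ⇔ v)) · (u ⇒ v)) = 1 ⇒ 4/7 = 4/7
w · u = 1/7 · 6/7 = 1/7
(w · u) ⇒ v = 1/7 ⇒ 3/7 = 1
w ⇒ u = 1/7 ⇒ 6/7 = 1
w ⇒ (w ⇒ u) = 1/7 ⇒ 1 = 1
((w · u) ⇒ v) ⇔ (w ⇒ (w ⇒ u)) = 1 ⇔ 1 = 1
¬u = ¬6/7 = 1/7
(((w · u) ⇒ v) ⇔ (w ⇒ (w ⇒ u))) ⇔ ¬u = 1 ⇔ 1/7 = 1/7
(((w ⇒ w) ⇒ ((u ⇒ w) ⇒ (v ⇒ u))) ⇒ (((w ⇒ u) ⇔ (w ⇔ v)) · (u ⇒ v))) ⇒ ((((w · u) ⇒ v) ⇔ (w ⇒ (w ⇒ u))) ⇔ ¬u) = 4/7 ⇒ 1/7 = 4/7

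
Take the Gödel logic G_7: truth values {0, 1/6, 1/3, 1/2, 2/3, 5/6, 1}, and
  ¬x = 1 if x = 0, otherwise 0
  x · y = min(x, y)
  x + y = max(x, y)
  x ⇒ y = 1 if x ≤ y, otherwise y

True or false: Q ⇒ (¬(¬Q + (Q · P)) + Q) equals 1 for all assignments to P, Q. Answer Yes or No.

At P = 1/6, Q = 1, for instance:
¬Q = ¬1 = 0
Q · P = 1 · 1/6 = 1/6
¬Q + (Q · P) = 0 + 1/6 = 1/6
¬(¬Q + (Q · P)) = ¬1/6 = 0
¬(¬Q + (Q · P)) + Q = 0 + 1 = 1
Q ⇒ (¬(¬Q + (Q · P)) + Q) = 1 ⇒ 1 = 1
and checking the remaining 48 assignments likewise gives ≥ 1 in every case.

Yes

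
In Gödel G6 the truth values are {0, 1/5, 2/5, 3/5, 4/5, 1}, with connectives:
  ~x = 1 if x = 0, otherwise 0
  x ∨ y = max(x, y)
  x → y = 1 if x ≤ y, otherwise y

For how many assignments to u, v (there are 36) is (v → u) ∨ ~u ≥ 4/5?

27

value 1: 26 assignments (counts)
value 4/5: 1 assignment (counts)
value 3/5: 2 assignments
value 2/5: 3 assignments
value 1/5: 4 assignments
So 27 of the 36 assignments meet the threshold.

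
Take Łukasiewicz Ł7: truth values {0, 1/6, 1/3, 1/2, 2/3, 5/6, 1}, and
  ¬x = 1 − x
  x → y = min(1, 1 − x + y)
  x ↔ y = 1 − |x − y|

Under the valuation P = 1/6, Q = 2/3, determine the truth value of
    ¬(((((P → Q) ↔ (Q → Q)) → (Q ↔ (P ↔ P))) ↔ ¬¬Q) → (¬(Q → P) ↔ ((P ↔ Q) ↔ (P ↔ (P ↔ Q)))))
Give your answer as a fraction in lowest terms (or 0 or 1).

1/3

P → Q = 1/6 → 2/3 = 1
Q → Q = 2/3 → 2/3 = 1
(P → Q) ↔ (Q → Q) = 1 ↔ 1 = 1
P ↔ P = 1/6 ↔ 1/6 = 1
Q ↔ (P ↔ P) = 2/3 ↔ 1 = 2/3
((P → Q) ↔ (Q → Q)) → (Q ↔ (P ↔ P)) = 1 → 2/3 = 2/3
¬Q = ¬2/3 = 1/3
¬¬Q = ¬1/3 = 2/3
(((P → Q) ↔ (Q → Q)) → (Q ↔ (P ↔ P))) ↔ ¬¬Q = 2/3 ↔ 2/3 = 1
Q → P = 2/3 → 1/6 = 1/2
¬(Q → P) = ¬1/2 = 1/2
P ↔ Q = 1/6 ↔ 2/3 = 1/2
P ↔ Q = 1/6 ↔ 2/3 = 1/2
P ↔ (P ↔ Q) = 1/6 ↔ 1/2 = 2/3
(P ↔ Q) ↔ (P ↔ (P ↔ Q)) = 1/2 ↔ 2/3 = 5/6
¬(Q → P) ↔ ((P ↔ Q) ↔ (P ↔ (P ↔ Q))) = 1/2 ↔ 5/6 = 2/3
((((P → Q) ↔ (Q → Q)) → (Q ↔ (P ↔ P))) ↔ ¬¬Q) → (¬(Q → P) ↔ ((P ↔ Q) ↔ (P ↔ (P ↔ Q)))) = 1 → 2/3 = 2/3
¬(((((P → Q) ↔ (Q → Q)) → (Q ↔ (P ↔ P))) ↔ ¬¬Q) → (¬(Q → P) ↔ ((P ↔ Q) ↔ (P ↔ (P ↔ Q))))) = ¬2/3 = 1/3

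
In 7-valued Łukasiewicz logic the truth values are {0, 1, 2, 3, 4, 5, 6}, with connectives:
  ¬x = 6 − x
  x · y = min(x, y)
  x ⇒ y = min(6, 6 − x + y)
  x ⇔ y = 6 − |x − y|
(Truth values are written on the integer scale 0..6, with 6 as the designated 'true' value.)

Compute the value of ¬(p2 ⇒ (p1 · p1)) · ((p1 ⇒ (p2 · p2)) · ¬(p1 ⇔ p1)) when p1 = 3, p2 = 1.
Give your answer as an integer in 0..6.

0

p1 · p1 = 3 · 3 = 3
p2 ⇒ (p1 · p1) = 1 ⇒ 3 = 6
¬(p2 ⇒ (p1 · p1)) = ¬6 = 0
p2 · p2 = 1 · 1 = 1
p1 ⇒ (p2 · p2) = 3 ⇒ 1 = 4
p1 ⇔ p1 = 3 ⇔ 3 = 6
¬(p1 ⇔ p1) = ¬6 = 0
(p1 ⇒ (p2 · p2)) · ¬(p1 ⇔ p1) = 4 · 0 = 0
¬(p2 ⇒ (p1 · p1)) · ((p1 ⇒ (p2 · p2)) · ¬(p1 ⇔ p1)) = 0 · 0 = 0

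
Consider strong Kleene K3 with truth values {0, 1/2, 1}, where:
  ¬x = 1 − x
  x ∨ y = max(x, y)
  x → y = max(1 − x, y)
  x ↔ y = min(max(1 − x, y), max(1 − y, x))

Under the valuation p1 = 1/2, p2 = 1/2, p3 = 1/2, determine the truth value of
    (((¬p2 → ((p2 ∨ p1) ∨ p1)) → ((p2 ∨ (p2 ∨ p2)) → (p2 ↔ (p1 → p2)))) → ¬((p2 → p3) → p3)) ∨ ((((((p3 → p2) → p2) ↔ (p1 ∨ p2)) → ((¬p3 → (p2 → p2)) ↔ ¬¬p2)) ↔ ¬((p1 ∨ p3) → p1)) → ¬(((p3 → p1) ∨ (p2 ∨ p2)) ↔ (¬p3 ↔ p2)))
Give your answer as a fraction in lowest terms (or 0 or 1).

1/2

¬p2 = ¬1/2 = 1/2
p2 ∨ p1 = 1/2 ∨ 1/2 = 1/2
(p2 ∨ p1) ∨ p1 = 1/2 ∨ 1/2 = 1/2
¬p2 → ((p2 ∨ p1) ∨ p1) = 1/2 → 1/2 = 1/2
p2 ∨ p2 = 1/2 ∨ 1/2 = 1/2
p2 ∨ (p2 ∨ p2) = 1/2 ∨ 1/2 = 1/2
p1 → p2 = 1/2 → 1/2 = 1/2
p2 ↔ (p1 → p2) = 1/2 ↔ 1/2 = 1/2
(p2 ∨ (p2 ∨ p2)) → (p2 ↔ (p1 → p2)) = 1/2 → 1/2 = 1/2
(¬p2 → ((p2 ∨ p1) ∨ p1)) → ((p2 ∨ (p2 ∨ p2)) → (p2 ↔ (p1 → p2))) = 1/2 → 1/2 = 1/2
p2 → p3 = 1/2 → 1/2 = 1/2
(p2 → p3) → p3 = 1/2 → 1/2 = 1/2
¬((p2 → p3) → p3) = ¬1/2 = 1/2
((¬p2 → ((p2 ∨ p1) ∨ p1)) → ((p2 ∨ (p2 ∨ p2)) → (p2 ↔ (p1 → p2)))) → ¬((p2 → p3) → p3) = 1/2 → 1/2 = 1/2
p3 → p2 = 1/2 → 1/2 = 1/2
(p3 → p2) → p2 = 1/2 → 1/2 = 1/2
p1 ∨ p2 = 1/2 ∨ 1/2 = 1/2
((p3 → p2) → p2) ↔ (p1 ∨ p2) = 1/2 ↔ 1/2 = 1/2
¬p3 = ¬1/2 = 1/2
p2 → p2 = 1/2 → 1/2 = 1/2
¬p3 → (p2 → p2) = 1/2 → 1/2 = 1/2
¬p2 = ¬1/2 = 1/2
¬¬p2 = ¬1/2 = 1/2
(¬p3 → (p2 → p2)) ↔ ¬¬p2 = 1/2 ↔ 1/2 = 1/2
(((p3 → p2) → p2) ↔ (p1 ∨ p2)) → ((¬p3 → (p2 → p2)) ↔ ¬¬p2) = 1/2 → 1/2 = 1/2
p1 ∨ p3 = 1/2 ∨ 1/2 = 1/2
(p1 ∨ p3) → p1 = 1/2 → 1/2 = 1/2
¬((p1 ∨ p3) → p1) = ¬1/2 = 1/2
((((p3 → p2) → p2) ↔ (p1 ∨ p2)) → ((¬p3 → (p2 → p2)) ↔ ¬¬p2)) ↔ ¬((p1 ∨ p3) → p1) = 1/2 ↔ 1/2 = 1/2
p3 → p1 = 1/2 → 1/2 = 1/2
p2 ∨ p2 = 1/2 ∨ 1/2 = 1/2
(p3 → p1) ∨ (p2 ∨ p2) = 1/2 ∨ 1/2 = 1/2
¬p3 = ¬1/2 = 1/2
¬p3 ↔ p2 = 1/2 ↔ 1/2 = 1/2
((p3 → p1) ∨ (p2 ∨ p2)) ↔ (¬p3 ↔ p2) = 1/2 ↔ 1/2 = 1/2
¬(((p3 → p1) ∨ (p2 ∨ p2)) ↔ (¬p3 ↔ p2)) = ¬1/2 = 1/2
(((((p3 → p2) → p2) ↔ (p1 ∨ p2)) → ((¬p3 → (p2 → p2)) ↔ ¬¬p2)) ↔ ¬((p1 ∨ p3) → p1)) → ¬(((p3 → p1) ∨ (p2 ∨ p2)) ↔ (¬p3 ↔ p2)) = 1/2 → 1/2 = 1/2
(((¬p2 → ((p2 ∨ p1) ∨ p1)) → ((p2 ∨ (p2 ∨ p2)) → (p2 ↔ (p1 → p2)))) → ¬((p2 → p3) → p3)) ∨ ((((((p3 → p2) → p2) ↔ (p1 ∨ p2)) → ((¬p3 → (p2 → p2)) ↔ ¬¬p2)) ↔ ¬((p1 ∨ p3) → p1)) → ¬(((p3 → p1) ∨ (p2 ∨ p2)) ↔ (¬p3 ↔ p2))) = 1/2 ∨ 1/2 = 1/2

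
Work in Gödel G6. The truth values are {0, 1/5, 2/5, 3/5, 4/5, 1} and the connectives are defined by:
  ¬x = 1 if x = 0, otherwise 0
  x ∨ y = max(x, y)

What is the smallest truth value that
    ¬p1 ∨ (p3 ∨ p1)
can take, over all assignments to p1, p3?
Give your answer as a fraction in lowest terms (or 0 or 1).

Take p1 = 1/5, p3 = 0:
¬p1 = ¬1/5 = 0
p3 ∨ p1 = 0 ∨ 1/5 = 1/5
¬p1 ∨ (p3 ∨ p1) = 0 ∨ 1/5 = 1/5
No assignment yields a value below 1/5, so this is the minimum.

1/5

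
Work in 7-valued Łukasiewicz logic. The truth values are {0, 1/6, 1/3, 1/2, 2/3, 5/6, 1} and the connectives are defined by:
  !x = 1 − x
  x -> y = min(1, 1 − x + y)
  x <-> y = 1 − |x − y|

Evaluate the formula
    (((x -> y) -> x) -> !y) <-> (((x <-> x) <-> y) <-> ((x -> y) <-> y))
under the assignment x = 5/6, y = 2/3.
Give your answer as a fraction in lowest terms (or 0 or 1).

1/2

x -> y = 5/6 -> 2/3 = 5/6
(x -> y) -> x = 5/6 -> 5/6 = 1
!y = !2/3 = 1/3
((x -> y) -> x) -> !y = 1 -> 1/3 = 1/3
x <-> x = 5/6 <-> 5/6 = 1
(x <-> x) <-> y = 1 <-> 2/3 = 2/3
x -> y = 5/6 -> 2/3 = 5/6
(x -> y) <-> y = 5/6 <-> 2/3 = 5/6
((x <-> x) <-> y) <-> ((x -> y) <-> y) = 2/3 <-> 5/6 = 5/6
(((x -> y) -> x) -> !y) <-> (((x <-> x) <-> y) <-> ((x -> y) <-> y)) = 1/3 <-> 5/6 = 1/2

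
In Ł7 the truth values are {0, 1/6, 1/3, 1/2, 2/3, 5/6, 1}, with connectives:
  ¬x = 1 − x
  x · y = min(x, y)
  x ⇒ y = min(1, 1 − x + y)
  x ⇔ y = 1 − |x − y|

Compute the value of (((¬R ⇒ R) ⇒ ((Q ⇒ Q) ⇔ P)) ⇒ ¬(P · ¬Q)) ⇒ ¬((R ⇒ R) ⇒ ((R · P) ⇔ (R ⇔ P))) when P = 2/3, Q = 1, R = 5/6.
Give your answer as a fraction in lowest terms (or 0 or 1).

1/6

¬R = ¬5/6 = 1/6
¬R ⇒ R = 1/6 ⇒ 5/6 = 1
Q ⇒ Q = 1 ⇒ 1 = 1
(Q ⇒ Q) ⇔ P = 1 ⇔ 2/3 = 2/3
(¬R ⇒ R) ⇒ ((Q ⇒ Q) ⇔ P) = 1 ⇒ 2/3 = 2/3
¬Q = ¬1 = 0
P · ¬Q = 2/3 · 0 = 0
¬(P · ¬Q) = ¬0 = 1
((¬R ⇒ R) ⇒ ((Q ⇒ Q) ⇔ P)) ⇒ ¬(P · ¬Q) = 2/3 ⇒ 1 = 1
R ⇒ R = 5/6 ⇒ 5/6 = 1
R · P = 5/6 · 2/3 = 2/3
R ⇔ P = 5/6 ⇔ 2/3 = 5/6
(R · P) ⇔ (R ⇔ P) = 2/3 ⇔ 5/6 = 5/6
(R ⇒ R) ⇒ ((R · P) ⇔ (R ⇔ P)) = 1 ⇒ 5/6 = 5/6
¬((R ⇒ R) ⇒ ((R · P) ⇔ (R ⇔ P))) = ¬5/6 = 1/6
(((¬R ⇒ R) ⇒ ((Q ⇒ Q) ⇔ P)) ⇒ ¬(P · ¬Q)) ⇒ ¬((R ⇒ R) ⇒ ((R · P) ⇔ (R ⇔ P))) = 1 ⇒ 1/6 = 1/6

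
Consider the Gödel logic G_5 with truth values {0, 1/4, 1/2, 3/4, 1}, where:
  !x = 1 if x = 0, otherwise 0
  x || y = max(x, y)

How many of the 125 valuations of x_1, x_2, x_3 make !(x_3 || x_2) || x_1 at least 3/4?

53

value 1: 29 assignments (counts)
value 3/4: 24 assignments (counts)
value 1/2: 24 assignments
value 1/4: 24 assignments
value 0: 24 assignments
So 53 of the 125 assignments meet the threshold.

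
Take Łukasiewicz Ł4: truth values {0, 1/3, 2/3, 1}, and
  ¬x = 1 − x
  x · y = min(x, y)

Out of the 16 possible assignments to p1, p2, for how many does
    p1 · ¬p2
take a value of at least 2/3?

4

p1 = 0, p2 = 0 ↦ 0  <
p1 = 0, p2 = 1/3 ↦ 0  <
p1 = 0, p2 = 2/3 ↦ 0  <
p1 = 0, p2 = 1 ↦ 0  <
p1 = 1/3, p2 = 0 ↦ 1/3  <
p1 = 1/3, p2 = 1/3 ↦ 1/3  <
p1 = 1/3, p2 = 2/3 ↦ 1/3  <
p1 = 1/3, p2 = 1 ↦ 0  <
p1 = 2/3, p2 = 0 ↦ 2/3  ≥
p1 = 2/3, p2 = 1/3 ↦ 2/3  ≥
p1 = 2/3, p2 = 2/3 ↦ 1/3  <
p1 = 2/3, p2 = 1 ↦ 0  <
p1 = 1, p2 = 0 ↦ 1  ≥
p1 = 1, p2 = 1/3 ↦ 2/3  ≥
p1 = 1, p2 = 2/3 ↦ 1/3  <
p1 = 1, p2 = 1 ↦ 0  <
So 4 of the 16 assignments meet the threshold.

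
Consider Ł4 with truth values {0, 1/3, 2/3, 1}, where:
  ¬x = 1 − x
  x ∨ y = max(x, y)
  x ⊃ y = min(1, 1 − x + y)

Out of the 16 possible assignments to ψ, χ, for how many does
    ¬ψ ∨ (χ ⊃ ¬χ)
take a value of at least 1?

10

ψ = 0, χ = 0 ↦ 1  ≥
ψ = 0, χ = 1/3 ↦ 1  ≥
ψ = 0, χ = 2/3 ↦ 1  ≥
ψ = 0, χ = 1 ↦ 1  ≥
ψ = 1/3, χ = 0 ↦ 1  ≥
ψ = 1/3, χ = 1/3 ↦ 1  ≥
ψ = 1/3, χ = 2/3 ↦ 2/3  <
ψ = 1/3, χ = 1 ↦ 2/3  <
ψ = 2/3, χ = 0 ↦ 1  ≥
ψ = 2/3, χ = 1/3 ↦ 1  ≥
ψ = 2/3, χ = 2/3 ↦ 2/3  <
ψ = 2/3, χ = 1 ↦ 1/3  <
ψ = 1, χ = 0 ↦ 1  ≥
ψ = 1, χ = 1/3 ↦ 1  ≥
ψ = 1, χ = 2/3 ↦ 2/3  <
ψ = 1, χ = 1 ↦ 0  <
So 10 of the 16 assignments meet the threshold.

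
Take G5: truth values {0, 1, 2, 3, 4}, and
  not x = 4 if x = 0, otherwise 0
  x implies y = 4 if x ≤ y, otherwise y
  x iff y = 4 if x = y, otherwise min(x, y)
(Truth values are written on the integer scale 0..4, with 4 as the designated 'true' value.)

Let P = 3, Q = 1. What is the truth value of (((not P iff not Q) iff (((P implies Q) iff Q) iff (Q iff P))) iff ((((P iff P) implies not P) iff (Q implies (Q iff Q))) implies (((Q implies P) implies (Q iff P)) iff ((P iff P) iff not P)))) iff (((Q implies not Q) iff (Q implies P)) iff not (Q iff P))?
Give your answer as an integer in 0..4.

not P = not 3 = 0
not Q = not 1 = 0
not P iff not Q = 0 iff 0 = 4
P implies Q = 3 implies 1 = 1
(P implies Q) iff Q = 1 iff 1 = 4
Q iff P = 1 iff 3 = 1
((P implies Q) iff Q) iff (Q iff P) = 4 iff 1 = 1
(not P iff not Q) iff (((P implies Q) iff Q) iff (Q iff P)) = 4 iff 1 = 1
P iff P = 3 iff 3 = 4
not P = not 3 = 0
(P iff P) implies not P = 4 implies 0 = 0
Q iff Q = 1 iff 1 = 4
Q implies (Q iff Q) = 1 implies 4 = 4
((P iff P) implies not P) iff (Q implies (Q iff Q)) = 0 iff 4 = 0
Q implies P = 1 implies 3 = 4
Q iff P = 1 iff 3 = 1
(Q implies P) implies (Q iff P) = 4 implies 1 = 1
P iff P = 3 iff 3 = 4
not P = not 3 = 0
(P iff P) iff not P = 4 iff 0 = 0
((Q implies P) implies (Q iff P)) iff ((P iff P) iff not P) = 1 iff 0 = 0
(((P iff P) implies not P) iff (Q implies (Q iff Q))) implies (((Q implies P) implies (Q iff P)) iff ((P iff P) iff not P)) = 0 implies 0 = 4
((not P iff not Q) iff (((P implies Q) iff Q) iff (Q iff P))) iff ((((P iff P) implies not P) iff (Q implies (Q iff Q))) implies (((Q implies P) implies (Q iff P)) iff ((P iff P) iff not P))) = 1 iff 4 = 1
not Q = not 1 = 0
Q implies not Q = 1 implies 0 = 0
Q implies P = 1 implies 3 = 4
(Q implies not Q) iff (Q implies P) = 0 iff 4 = 0
Q iff P = 1 iff 3 = 1
not (Q iff P) = not 1 = 0
((Q implies not Q) iff (Q implies P)) iff not (Q iff P) = 0 iff 0 = 4
(((not P iff not Q) iff (((P implies Q) iff Q) iff (Q iff P))) iff ((((P iff P) implies not P) iff (Q implies (Q iff Q))) implies (((Q implies P) implies (Q iff P)) iff ((P iff P) iff not P)))) iff (((Q implies not Q) iff (Q implies P)) iff not (Q iff P)) = 1 iff 4 = 1

1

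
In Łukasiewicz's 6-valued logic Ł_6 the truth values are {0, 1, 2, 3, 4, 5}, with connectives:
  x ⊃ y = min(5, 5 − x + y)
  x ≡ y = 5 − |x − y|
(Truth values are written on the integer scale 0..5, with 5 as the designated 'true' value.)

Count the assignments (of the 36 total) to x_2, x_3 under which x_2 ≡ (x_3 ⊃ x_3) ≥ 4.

12

value 5: 6 assignments (counts)
value 4: 6 assignments (counts)
value 3: 6 assignments
value 2: 6 assignments
value 1: 6 assignments
value 0: 6 assignments
So 12 of the 36 assignments meet the threshold.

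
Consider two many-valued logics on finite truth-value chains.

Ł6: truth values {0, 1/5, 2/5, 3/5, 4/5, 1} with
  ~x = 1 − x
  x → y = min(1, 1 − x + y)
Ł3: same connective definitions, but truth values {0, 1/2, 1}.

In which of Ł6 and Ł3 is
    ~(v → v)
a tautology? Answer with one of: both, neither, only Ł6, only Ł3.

In Ł6: at v = 0 the value is 0 — not a tautology.
In Ł3: at v = 0 the value is 0 — not a tautology.

neither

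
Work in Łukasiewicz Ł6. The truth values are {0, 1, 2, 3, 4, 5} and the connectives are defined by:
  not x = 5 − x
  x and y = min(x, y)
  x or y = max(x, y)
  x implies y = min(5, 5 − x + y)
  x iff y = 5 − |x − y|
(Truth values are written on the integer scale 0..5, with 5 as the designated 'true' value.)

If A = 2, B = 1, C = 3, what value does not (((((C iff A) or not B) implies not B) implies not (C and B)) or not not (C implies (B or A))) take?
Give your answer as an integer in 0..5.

C iff A = 3 iff 2 = 4
not B = not 1 = 4
(C iff A) or not B = 4 or 4 = 4
not B = not 1 = 4
((C iff A) or not B) implies not B = 4 implies 4 = 5
C and B = 3 and 1 = 1
not (C and B) = not 1 = 4
(((C iff A) or not B) implies not B) implies not (C and B) = 5 implies 4 = 4
B or A = 1 or 2 = 2
C implies (B or A) = 3 implies 2 = 4
not (C implies (B or A)) = not 4 = 1
not not (C implies (B or A)) = not 1 = 4
((((C iff A) or not B) implies not B) implies not (C and B)) or not not (C implies (B or A)) = 4 or 4 = 4
not (((((C iff A) or not B) implies not B) implies not (C and B)) or not not (C implies (B or A))) = not 4 = 1

1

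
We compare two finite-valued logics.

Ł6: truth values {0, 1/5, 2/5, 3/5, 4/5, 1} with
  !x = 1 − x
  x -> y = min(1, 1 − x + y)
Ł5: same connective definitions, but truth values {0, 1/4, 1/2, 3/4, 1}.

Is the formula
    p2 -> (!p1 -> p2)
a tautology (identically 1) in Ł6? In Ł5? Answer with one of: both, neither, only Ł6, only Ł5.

In Ł6: every assignment gives 1 — tautology.
In Ł5: every assignment gives 1 — tautology.

both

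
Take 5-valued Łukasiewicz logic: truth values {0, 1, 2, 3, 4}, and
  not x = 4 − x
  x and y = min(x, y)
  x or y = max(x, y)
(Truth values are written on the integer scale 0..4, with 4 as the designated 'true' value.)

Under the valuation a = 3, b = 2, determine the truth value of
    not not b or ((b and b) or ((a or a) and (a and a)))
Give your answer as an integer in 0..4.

not b = not 2 = 2
not not b = not 2 = 2
b and b = 2 and 2 = 2
a or a = 3 or 3 = 3
a and a = 3 and 3 = 3
(a or a) and (a and a) = 3 and 3 = 3
(b and b) or ((a or a) and (a and a)) = 2 or 3 = 3
not not b or ((b and b) or ((a or a) and (a and a))) = 2 or 3 = 3

3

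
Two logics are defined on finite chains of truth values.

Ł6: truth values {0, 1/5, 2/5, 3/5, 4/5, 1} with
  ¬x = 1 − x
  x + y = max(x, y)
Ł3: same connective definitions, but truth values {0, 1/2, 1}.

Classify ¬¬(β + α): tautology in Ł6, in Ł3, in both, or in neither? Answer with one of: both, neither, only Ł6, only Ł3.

In Ł6: at α = 0, β = 0 the value is 0 — not a tautology.
In Ł3: at α = 0, β = 0 the value is 0 — not a tautology.

neither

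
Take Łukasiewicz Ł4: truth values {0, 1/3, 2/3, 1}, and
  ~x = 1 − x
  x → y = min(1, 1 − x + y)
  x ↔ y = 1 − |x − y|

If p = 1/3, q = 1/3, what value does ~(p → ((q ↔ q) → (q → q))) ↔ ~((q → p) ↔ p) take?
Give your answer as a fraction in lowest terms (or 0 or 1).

1/3

q ↔ q = 1/3 ↔ 1/3 = 1
q → q = 1/3 → 1/3 = 1
(q ↔ q) → (q → q) = 1 → 1 = 1
p → ((q ↔ q) → (q → q)) = 1/3 → 1 = 1
~(p → ((q ↔ q) → (q → q))) = ~1 = 0
q → p = 1/3 → 1/3 = 1
(q → p) ↔ p = 1 ↔ 1/3 = 1/3
~((q → p) ↔ p) = ~1/3 = 2/3
~(p → ((q ↔ q) → (q → q))) ↔ ~((q → p) ↔ p) = 0 ↔ 2/3 = 1/3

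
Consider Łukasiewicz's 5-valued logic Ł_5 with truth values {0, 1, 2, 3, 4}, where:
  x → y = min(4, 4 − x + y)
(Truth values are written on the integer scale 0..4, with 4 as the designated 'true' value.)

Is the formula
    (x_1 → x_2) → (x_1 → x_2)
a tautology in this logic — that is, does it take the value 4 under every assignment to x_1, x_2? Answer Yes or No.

At x_1 = 4, x_2 = 3, for instance:
x_1 → x_2 = 4 → 3 = 3
(x_1 → x_2) → (x_1 → x_2) = 3 → 3 = 4
and checking the remaining 24 assignments likewise gives ≥ 4 in every case.

Yes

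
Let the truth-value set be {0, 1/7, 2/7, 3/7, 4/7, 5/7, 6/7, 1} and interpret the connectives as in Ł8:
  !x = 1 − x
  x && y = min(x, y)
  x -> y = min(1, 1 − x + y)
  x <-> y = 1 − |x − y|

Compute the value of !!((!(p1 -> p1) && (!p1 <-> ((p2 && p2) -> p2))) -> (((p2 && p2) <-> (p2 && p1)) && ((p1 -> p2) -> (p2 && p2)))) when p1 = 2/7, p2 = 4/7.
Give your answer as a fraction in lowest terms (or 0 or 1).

1

p1 -> p1 = 2/7 -> 2/7 = 1
!(p1 -> p1) = !1 = 0
!p1 = !2/7 = 5/7
p2 && p2 = 4/7 && 4/7 = 4/7
(p2 && p2) -> p2 = 4/7 -> 4/7 = 1
!p1 <-> ((p2 && p2) -> p2) = 5/7 <-> 1 = 5/7
!(p1 -> p1) && (!p1 <-> ((p2 && p2) -> p2)) = 0 && 5/7 = 0
p2 && p2 = 4/7 && 4/7 = 4/7
p2 && p1 = 4/7 && 2/7 = 2/7
(p2 && p2) <-> (p2 && p1) = 4/7 <-> 2/7 = 5/7
p1 -> p2 = 2/7 -> 4/7 = 1
p2 && p2 = 4/7 && 4/7 = 4/7
(p1 -> p2) -> (p2 && p2) = 1 -> 4/7 = 4/7
((p2 && p2) <-> (p2 && p1)) && ((p1 -> p2) -> (p2 && p2)) = 5/7 && 4/7 = 4/7
(!(p1 -> p1) && (!p1 <-> ((p2 && p2) -> p2))) -> (((p2 && p2) <-> (p2 && p1)) && ((p1 -> p2) -> (p2 && p2))) = 0 -> 4/7 = 1
!((!(p1 -> p1) && (!p1 <-> ((p2 && p2) -> p2))) -> (((p2 && p2) <-> (p2 && p1)) && ((p1 -> p2) -> (p2 && p2)))) = !1 = 0
!!((!(p1 -> p1) && (!p1 <-> ((p2 && p2) -> p2))) -> (((p2 && p2) <-> (p2 && p1)) && ((p1 -> p2) -> (p2 && p2)))) = !0 = 1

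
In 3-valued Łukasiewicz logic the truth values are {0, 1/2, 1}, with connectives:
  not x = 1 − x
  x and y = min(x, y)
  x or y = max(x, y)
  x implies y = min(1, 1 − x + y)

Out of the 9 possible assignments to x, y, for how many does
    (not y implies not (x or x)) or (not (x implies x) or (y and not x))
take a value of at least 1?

x = 0, y = 0 ↦ 1  ≥
x = 0, y = 1/2 ↦ 1  ≥
x = 0, y = 1 ↦ 1  ≥
x = 1/2, y = 0 ↦ 1/2  <
x = 1/2, y = 1/2 ↦ 1  ≥
x = 1/2, y = 1 ↦ 1  ≥
x = 1, y = 0 ↦ 0  <
x = 1, y = 1/2 ↦ 1/2  <
x = 1, y = 1 ↦ 1  ≥
So 6 of the 9 assignments meet the threshold.

6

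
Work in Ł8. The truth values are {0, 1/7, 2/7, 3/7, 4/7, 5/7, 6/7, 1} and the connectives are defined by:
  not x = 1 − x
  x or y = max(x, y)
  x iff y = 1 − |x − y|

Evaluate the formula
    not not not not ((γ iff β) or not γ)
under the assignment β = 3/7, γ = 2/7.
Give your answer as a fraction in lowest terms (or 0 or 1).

6/7

γ iff β = 2/7 iff 3/7 = 6/7
not γ = not 2/7 = 5/7
(γ iff β) or not γ = 6/7 or 5/7 = 6/7
not ((γ iff β) or not γ) = not 6/7 = 1/7
not not ((γ iff β) or not γ) = not 1/7 = 6/7
not not not ((γ iff β) or not γ) = not 6/7 = 1/7
not not not not ((γ iff β) or not γ) = not 1/7 = 6/7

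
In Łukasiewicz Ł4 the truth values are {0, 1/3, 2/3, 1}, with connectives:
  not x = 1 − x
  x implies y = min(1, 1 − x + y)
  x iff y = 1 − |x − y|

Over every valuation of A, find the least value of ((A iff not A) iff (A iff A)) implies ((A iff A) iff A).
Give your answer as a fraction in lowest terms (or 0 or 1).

Take A = 1/3:
not A = not 1/3 = 2/3
A iff not A = 1/3 iff 2/3 = 2/3
A iff A = 1/3 iff 1/3 = 1
(A iff not A) iff (A iff A) = 2/3 iff 1 = 2/3
A iff A = 1/3 iff 1/3 = 1
(A iff A) iff A = 1 iff 1/3 = 1/3
((A iff not A) iff (A iff A)) implies ((A iff A) iff A) = 2/3 implies 1/3 = 2/3
No assignment yields a value below 2/3, so this is the minimum.

2/3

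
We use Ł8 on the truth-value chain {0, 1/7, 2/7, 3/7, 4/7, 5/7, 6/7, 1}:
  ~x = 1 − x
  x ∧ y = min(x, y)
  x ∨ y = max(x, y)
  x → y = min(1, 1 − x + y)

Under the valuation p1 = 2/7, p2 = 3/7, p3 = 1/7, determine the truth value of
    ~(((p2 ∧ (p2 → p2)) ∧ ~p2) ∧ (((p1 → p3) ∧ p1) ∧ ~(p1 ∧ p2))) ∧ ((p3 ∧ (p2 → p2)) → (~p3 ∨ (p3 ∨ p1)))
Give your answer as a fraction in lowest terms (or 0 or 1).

p2 → p2 = 3/7 → 3/7 = 1
p2 ∧ (p2 → p2) = 3/7 ∧ 1 = 3/7
~p2 = ~3/7 = 4/7
(p2 ∧ (p2 → p2)) ∧ ~p2 = 3/7 ∧ 4/7 = 3/7
p1 → p3 = 2/7 → 1/7 = 6/7
(p1 → p3) ∧ p1 = 6/7 ∧ 2/7 = 2/7
p1 ∧ p2 = 2/7 ∧ 3/7 = 2/7
~(p1 ∧ p2) = ~2/7 = 5/7
((p1 → p3) ∧ p1) ∧ ~(p1 ∧ p2) = 2/7 ∧ 5/7 = 2/7
((p2 ∧ (p2 → p2)) ∧ ~p2) ∧ (((p1 → p3) ∧ p1) ∧ ~(p1 ∧ p2)) = 3/7 ∧ 2/7 = 2/7
~(((p2 ∧ (p2 → p2)) ∧ ~p2) ∧ (((p1 → p3) ∧ p1) ∧ ~(p1 ∧ p2))) = ~2/7 = 5/7
p2 → p2 = 3/7 → 3/7 = 1
p3 ∧ (p2 → p2) = 1/7 ∧ 1 = 1/7
~p3 = ~1/7 = 6/7
p3 ∨ p1 = 1/7 ∨ 2/7 = 2/7
~p3 ∨ (p3 ∨ p1) = 6/7 ∨ 2/7 = 6/7
(p3 ∧ (p2 → p2)) → (~p3 ∨ (p3 ∨ p1)) = 1/7 → 6/7 = 1
~(((p2 ∧ (p2 → p2)) ∧ ~p2) ∧ (((p1 → p3) ∧ p1) ∧ ~(p1 ∧ p2))) ∧ ((p3 ∧ (p2 → p2)) → (~p3 ∨ (p3 ∨ p1))) = 5/7 ∧ 1 = 5/7

5/7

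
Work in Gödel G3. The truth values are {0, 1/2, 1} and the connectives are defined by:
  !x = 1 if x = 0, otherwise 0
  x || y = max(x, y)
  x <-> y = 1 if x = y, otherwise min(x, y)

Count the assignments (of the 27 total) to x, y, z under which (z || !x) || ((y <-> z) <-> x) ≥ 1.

value 1: 18 assignments (counts)
value 1/2: 5 assignments
value 0: 4 assignments
So 18 of the 27 assignments meet the threshold.

18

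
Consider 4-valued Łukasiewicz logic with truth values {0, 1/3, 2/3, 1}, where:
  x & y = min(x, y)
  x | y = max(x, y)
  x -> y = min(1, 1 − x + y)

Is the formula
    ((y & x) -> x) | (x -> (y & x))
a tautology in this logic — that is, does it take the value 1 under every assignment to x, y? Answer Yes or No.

x = 0, y = 0 ↦ 1
x = 0, y = 1/3 ↦ 1
x = 0, y = 2/3 ↦ 1
x = 0, y = 1 ↦ 1
x = 1/3, y = 0 ↦ 1
x = 1/3, y = 1/3 ↦ 1
x = 1/3, y = 2/3 ↦ 1
x = 1/3, y = 1 ↦ 1
x = 2/3, y = 0 ↦ 1
x = 2/3, y = 1/3 ↦ 1
x = 2/3, y = 2/3 ↦ 1
x = 2/3, y = 1 ↦ 1
x = 1, y = 0 ↦ 1
x = 1, y = 1/3 ↦ 1
x = 1, y = 2/3 ↦ 1
x = 1, y = 1 ↦ 1
Every assignment gives a value ≥ 1.

Yes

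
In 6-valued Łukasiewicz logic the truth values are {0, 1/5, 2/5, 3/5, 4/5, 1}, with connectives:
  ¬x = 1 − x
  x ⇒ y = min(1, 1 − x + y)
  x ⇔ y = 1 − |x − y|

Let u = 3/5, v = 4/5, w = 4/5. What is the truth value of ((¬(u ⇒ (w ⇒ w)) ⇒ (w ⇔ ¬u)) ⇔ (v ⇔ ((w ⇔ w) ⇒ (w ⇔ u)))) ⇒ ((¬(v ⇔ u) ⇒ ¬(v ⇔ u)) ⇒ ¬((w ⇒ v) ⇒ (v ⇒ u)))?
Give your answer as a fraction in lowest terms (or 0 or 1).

w ⇒ w = 4/5 ⇒ 4/5 = 1
u ⇒ (w ⇒ w) = 3/5 ⇒ 1 = 1
¬(u ⇒ (w ⇒ w)) = ¬1 = 0
¬u = ¬3/5 = 2/5
w ⇔ ¬u = 4/5 ⇔ 2/5 = 3/5
¬(u ⇒ (w ⇒ w)) ⇒ (w ⇔ ¬u) = 0 ⇒ 3/5 = 1
w ⇔ w = 4/5 ⇔ 4/5 = 1
w ⇔ u = 4/5 ⇔ 3/5 = 4/5
(w ⇔ w) ⇒ (w ⇔ u) = 1 ⇒ 4/5 = 4/5
v ⇔ ((w ⇔ w) ⇒ (w ⇔ u)) = 4/5 ⇔ 4/5 = 1
(¬(u ⇒ (w ⇒ w)) ⇒ (w ⇔ ¬u)) ⇔ (v ⇔ ((w ⇔ w) ⇒ (w ⇔ u))) = 1 ⇔ 1 = 1
v ⇔ u = 4/5 ⇔ 3/5 = 4/5
¬(v ⇔ u) = ¬4/5 = 1/5
v ⇔ u = 4/5 ⇔ 3/5 = 4/5
¬(v ⇔ u) = ¬4/5 = 1/5
¬(v ⇔ u) ⇒ ¬(v ⇔ u) = 1/5 ⇒ 1/5 = 1
w ⇒ v = 4/5 ⇒ 4/5 = 1
v ⇒ u = 4/5 ⇒ 3/5 = 4/5
(w ⇒ v) ⇒ (v ⇒ u) = 1 ⇒ 4/5 = 4/5
¬((w ⇒ v) ⇒ (v ⇒ u)) = ¬4/5 = 1/5
(¬(v ⇔ u) ⇒ ¬(v ⇔ u)) ⇒ ¬((w ⇒ v) ⇒ (v ⇒ u)) = 1 ⇒ 1/5 = 1/5
((¬(u ⇒ (w ⇒ w)) ⇒ (w ⇔ ¬u)) ⇔ (v ⇔ ((w ⇔ w) ⇒ (w ⇔ u)))) ⇒ ((¬(v ⇔ u) ⇒ ¬(v ⇔ u)) ⇒ ¬((w ⇒ v) ⇒ (v ⇒ u))) = 1 ⇒ 1/5 = 1/5

1/5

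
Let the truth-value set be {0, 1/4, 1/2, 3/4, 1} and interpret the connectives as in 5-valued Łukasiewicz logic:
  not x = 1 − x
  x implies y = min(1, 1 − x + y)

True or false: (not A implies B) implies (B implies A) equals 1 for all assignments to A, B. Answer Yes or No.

Counterexample: take A = 0, B = 3/4.
not A = not 0 = 1
not A implies B = 1 implies 3/4 = 3/4
B implies A = 3/4 implies 0 = 1/4
(not A implies B) implies (B implies A) = 3/4 implies 1/4 = 1/2
This gives 1/2 ≠ 1.

No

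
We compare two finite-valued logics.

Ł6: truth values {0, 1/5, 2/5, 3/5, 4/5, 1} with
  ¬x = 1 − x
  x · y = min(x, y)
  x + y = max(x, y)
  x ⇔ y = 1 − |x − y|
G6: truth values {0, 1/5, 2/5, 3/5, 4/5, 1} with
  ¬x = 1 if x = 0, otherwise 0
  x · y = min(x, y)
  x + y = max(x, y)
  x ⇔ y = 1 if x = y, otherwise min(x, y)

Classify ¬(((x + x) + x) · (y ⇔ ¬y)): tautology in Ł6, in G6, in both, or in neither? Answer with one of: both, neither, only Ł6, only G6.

only G6

In Ł6: at x = 1/5, y = 1/5 the value is 4/5 — not a tautology.
In G6: every assignment gives 1 — tautology.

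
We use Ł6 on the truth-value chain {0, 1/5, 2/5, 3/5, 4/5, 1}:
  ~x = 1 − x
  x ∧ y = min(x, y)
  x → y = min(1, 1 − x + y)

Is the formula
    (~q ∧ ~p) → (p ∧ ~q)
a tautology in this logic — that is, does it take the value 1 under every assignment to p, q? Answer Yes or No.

Counterexample: take p = 0, q = 0.
~q = ~0 = 1
~p = ~0 = 1
~q ∧ ~p = 1 ∧ 1 = 1
~q = ~0 = 1
p ∧ ~q = 0 ∧ 1 = 0
(~q ∧ ~p) → (p ∧ ~q) = 1 → 0 = 0
This gives 0 ≠ 1.

No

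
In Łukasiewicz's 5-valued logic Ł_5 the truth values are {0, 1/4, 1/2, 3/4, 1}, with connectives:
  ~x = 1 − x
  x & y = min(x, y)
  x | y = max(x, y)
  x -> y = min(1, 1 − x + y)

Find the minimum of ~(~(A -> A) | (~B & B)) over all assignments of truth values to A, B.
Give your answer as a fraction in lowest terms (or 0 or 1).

1/2

Take A = 0, B = 1/2:
A -> A = 0 -> 0 = 1
~(A -> A) = ~1 = 0
~B = ~1/2 = 1/2
~B & B = 1/2 & 1/2 = 1/2
~(A -> A) | (~B & B) = 0 | 1/2 = 1/2
~(~(A -> A) | (~B & B)) = ~1/2 = 1/2
No assignment yields a value below 1/2, so this is the minimum.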